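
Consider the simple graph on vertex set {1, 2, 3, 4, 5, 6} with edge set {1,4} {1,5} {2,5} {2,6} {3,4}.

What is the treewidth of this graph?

A width-1 tree decomposition is:
Bags: B1 = {2, 6}  B2 = {2, 5}  B3 = {1, 5}  B4 = {1, 4}  B5 = {3, 4}
Tree: B1–B2, B2–B3, B3–B4, B4–B5
Every bag has size at most 2, so the width is 2 − 1 = 1 and tw(G) ≤ 1. G has an edge, so its treewidth is at least 1. The upper and lower bounds meet at 1, so that is the treewidth.

1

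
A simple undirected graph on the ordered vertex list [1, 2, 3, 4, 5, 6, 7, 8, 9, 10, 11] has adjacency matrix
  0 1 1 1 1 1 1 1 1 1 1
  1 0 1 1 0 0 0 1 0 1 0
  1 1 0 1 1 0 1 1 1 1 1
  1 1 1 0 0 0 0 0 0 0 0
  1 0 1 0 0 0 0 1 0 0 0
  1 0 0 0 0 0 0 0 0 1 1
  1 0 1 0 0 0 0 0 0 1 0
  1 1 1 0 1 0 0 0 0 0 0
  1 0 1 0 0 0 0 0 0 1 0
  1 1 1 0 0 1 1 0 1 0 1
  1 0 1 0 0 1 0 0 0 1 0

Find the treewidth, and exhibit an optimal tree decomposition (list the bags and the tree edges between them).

Treewidth 3.
One optimal decomposition is:
Bags: B1 = {1, 3, 9, 10}  B2 = {1, 2, 3, 10}  B3 = {1, 3, 10, 11}  B4 = {1, 2, 3, 8}  B5 = {1, 2, 3, 4}  B6 = {1, 6, 10, 11}  B7 = {1, 3, 7, 10}  B8 = {1, 3, 5, 8}
Tree: B1–B2, B1–B3, B2–B4, B4–B5, B3–B6, B2–B7, B4–B8

Every bag has size at most 4, so the width is 4 − 1 = 3 and tw(G) ≤ 3. For the lower bound, the 4 vertices {1, 2, 3, 8} are pairwise adjacent, and any tree decomposition puts a clique entirely inside one bag — forcing width ≥ 3. Therefore the treewidth is 3.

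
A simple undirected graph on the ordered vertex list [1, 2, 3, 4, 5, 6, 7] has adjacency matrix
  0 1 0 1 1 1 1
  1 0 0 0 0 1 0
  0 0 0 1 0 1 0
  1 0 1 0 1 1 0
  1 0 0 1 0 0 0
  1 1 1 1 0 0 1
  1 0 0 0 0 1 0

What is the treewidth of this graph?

A width-2 tree decomposition is:
Bags: B1 = {1, 4, 5}  B2 = {1, 4, 6}  B3 = {1, 6, 7}  B4 = {3, 4, 6}  B5 = {1, 2, 6}
Tree: B1–B2, B2–B3, B2–B4, B2–B5
The largest bag has 3 vertices, giving width 2; this decomposition certifies tw(G) ≤ 2. For the lower bound, the 3 vertices {1, 4, 5} are pairwise adjacent, and any tree decomposition puts a clique entirely inside one bag — forcing width ≥ 2. Hence tw(G) = 2 exactly.

2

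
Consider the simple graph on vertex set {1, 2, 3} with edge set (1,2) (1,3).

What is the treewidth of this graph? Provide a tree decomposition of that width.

The largest bag has 2 vertices, giving width 1; this decomposition certifies tw(G) ≤ 1. Any graph with an edge has treewidth ≥ 1, and G has the edge 1–2. Hence tw(G) = 1 exactly.

Treewidth 1.
One such decomposition:
Bags: B1 = {1, 2}  B2 = {1, 3}
Tree: B1–B2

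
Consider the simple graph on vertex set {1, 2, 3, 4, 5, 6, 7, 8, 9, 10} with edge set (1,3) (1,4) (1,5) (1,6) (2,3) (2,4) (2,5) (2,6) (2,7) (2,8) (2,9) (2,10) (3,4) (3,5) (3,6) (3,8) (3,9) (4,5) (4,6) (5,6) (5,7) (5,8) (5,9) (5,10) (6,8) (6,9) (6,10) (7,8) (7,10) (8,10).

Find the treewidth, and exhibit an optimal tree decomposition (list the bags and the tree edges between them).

Every bag has size at most 5, so the width is 5 − 1 = 4 and tw(G) ≤ 4. For the lower bound, the 5 vertices {1, 3, 4, 5, 6} are pairwise adjacent, and any tree decomposition puts a clique entirely inside one bag — forcing width ≥ 4. Combining the bounds, tw(G) = 4.

Treewidth 4.
One optimal decomposition is:
Bags: B1 = {2, 3, 5, 6, 8}  B2 = {2, 5, 6, 8, 10}  B3 = {2, 3, 5, 6, 9}  B4 = {2, 3, 4, 5, 6}  B5 = {1, 3, 4, 5, 6}  B6 = {2, 5, 7, 8, 10}
Tree: B1–B2, B1–B3, B1–B4, B4–B5, B2–B6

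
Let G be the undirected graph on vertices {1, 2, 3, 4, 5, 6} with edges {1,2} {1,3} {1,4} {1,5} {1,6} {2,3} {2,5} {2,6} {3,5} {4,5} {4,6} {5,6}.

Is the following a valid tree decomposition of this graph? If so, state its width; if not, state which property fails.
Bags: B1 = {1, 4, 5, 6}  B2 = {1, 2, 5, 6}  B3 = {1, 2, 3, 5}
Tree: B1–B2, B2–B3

Checking the three conditions: (i) the bags cover all of {1, 2, 3, 4, 5, 6}; (ii) for each edge, some bag contains both endpoints; (iii) the bags containing any fixed vertex form a subtree. All hold, so the decomposition is valid with width 4 − 1 = 3.

Yes; width 3.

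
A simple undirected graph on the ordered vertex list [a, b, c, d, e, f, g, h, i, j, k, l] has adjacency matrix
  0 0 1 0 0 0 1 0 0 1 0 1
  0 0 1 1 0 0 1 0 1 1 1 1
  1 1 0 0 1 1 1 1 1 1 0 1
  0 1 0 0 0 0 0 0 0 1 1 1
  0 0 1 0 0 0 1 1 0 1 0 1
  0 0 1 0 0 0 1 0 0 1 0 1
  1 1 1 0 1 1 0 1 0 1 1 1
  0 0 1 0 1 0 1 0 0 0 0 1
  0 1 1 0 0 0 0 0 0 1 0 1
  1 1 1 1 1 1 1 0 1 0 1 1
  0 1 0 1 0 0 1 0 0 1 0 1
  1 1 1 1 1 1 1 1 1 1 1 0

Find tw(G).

A width-4 tree decomposition is:
Bags: B1 = {c, f, g, j, l}  B2 = {b, c, g, j, l}  B3 = {c, e, g, j, l}  B4 = {b, c, i, j, l}  B5 = {b, g, j, k, l}  B6 = {c, e, g, h, l}  B7 = {a, c, g, j, l}  B8 = {b, d, j, k, l}
Tree: B1–B2, B2–B3, B2–B4, B2–B5, B3–B6, B1–B7, B5–B8
The largest bag has 5 vertices, giving width 4; this decomposition certifies tw(G) ≤ 4. On the other hand G contains the 5-clique {b, d, j, k, l}. A clique must lie in a single bag of any decomposition, so no decomposition can have width below 4. The upper and lower bounds meet at 4, so that is the treewidth.

4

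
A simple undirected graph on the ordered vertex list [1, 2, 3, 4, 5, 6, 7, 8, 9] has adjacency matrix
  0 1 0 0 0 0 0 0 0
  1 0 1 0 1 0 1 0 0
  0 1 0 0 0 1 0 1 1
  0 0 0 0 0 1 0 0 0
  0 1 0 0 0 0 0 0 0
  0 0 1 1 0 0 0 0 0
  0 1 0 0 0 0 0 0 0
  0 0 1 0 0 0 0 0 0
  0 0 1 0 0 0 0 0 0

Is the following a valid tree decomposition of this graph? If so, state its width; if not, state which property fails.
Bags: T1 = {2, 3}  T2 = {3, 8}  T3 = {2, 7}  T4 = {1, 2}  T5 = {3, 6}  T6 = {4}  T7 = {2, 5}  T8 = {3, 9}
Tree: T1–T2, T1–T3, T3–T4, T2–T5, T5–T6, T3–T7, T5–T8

No — edge (6,4) lies in no bag.

A tree decomposition must satisfy three properties: every vertex lies in some bag; for every edge, both endpoints lie together in some bag; and for every vertex, the bags containing it form a connected subtree. Here edge (6,4) lies in no bag, so the decomposition is invalid.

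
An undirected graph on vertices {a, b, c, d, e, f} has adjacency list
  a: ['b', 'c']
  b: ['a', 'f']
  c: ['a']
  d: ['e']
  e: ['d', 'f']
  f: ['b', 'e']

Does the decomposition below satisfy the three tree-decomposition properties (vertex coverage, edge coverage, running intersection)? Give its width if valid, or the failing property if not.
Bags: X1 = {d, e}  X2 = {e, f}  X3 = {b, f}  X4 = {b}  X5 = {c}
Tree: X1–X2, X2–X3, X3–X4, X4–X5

A tree decomposition must satisfy three properties: every vertex lies in some bag; for every edge, both endpoints lie together in some bag; and for every vertex, the bags containing it form a connected subtree. Here vertex a appears in no bag, so the decomposition is invalid.

No — vertex a appears in no bag.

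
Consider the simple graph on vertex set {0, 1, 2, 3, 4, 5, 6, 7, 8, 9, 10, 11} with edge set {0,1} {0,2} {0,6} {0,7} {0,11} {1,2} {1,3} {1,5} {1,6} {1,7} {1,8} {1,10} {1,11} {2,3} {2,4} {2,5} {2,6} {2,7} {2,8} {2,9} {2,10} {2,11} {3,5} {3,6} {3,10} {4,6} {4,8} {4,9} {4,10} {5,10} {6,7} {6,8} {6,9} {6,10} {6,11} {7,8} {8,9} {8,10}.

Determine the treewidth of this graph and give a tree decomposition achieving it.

Treewidth 4.
Bags: B1 = {2, 4, 6, 8, 10}  B2 = {1, 2, 6, 8, 10}  B3 = {1, 2, 6, 7, 8}  B4 = {0, 1, 2, 6, 7}  B5 = {0, 1, 2, 6, 11}  B6 = {1, 2, 3, 6, 10}  B7 = {1, 2, 3, 5, 10}  B8 = {2, 4, 6, 8, 9}
Tree: B1–B2, B2–B3, B3–B4, B4–B5, B2–B6, B6–B7, B1–B8

Every bag has size at most 5, so the width is 5 − 1 = 4 and tw(G) ≤ 4. On the other hand G contains the 5-clique {1, 2, 3, 5, 10}. A clique must lie in a single bag of any decomposition, so no decomposition can have width below 4. Combining the bounds, tw(G) = 4.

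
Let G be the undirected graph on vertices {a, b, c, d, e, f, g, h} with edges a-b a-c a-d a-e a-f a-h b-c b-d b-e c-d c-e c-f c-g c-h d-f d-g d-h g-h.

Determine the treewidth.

3

A width-3 tree decomposition is:
Bags: B1 = {a, c, d, h}  B2 = {a, c, d, f}  B3 = {a, b, c, d}  B4 = {c, d, g, h}  B5 = {a, b, c, e}
Tree: B1–B2, B2–B3, B1–B4, B3–B5
The largest bag has 4 vertices, giving width 3; this decomposition certifies tw(G) ≤ 3. For the lower bound, the 4 vertices {c, d, g, h} are pairwise adjacent, and any tree decomposition puts a clique entirely inside one bag — forcing width ≥ 3. The upper and lower bounds meet at 3, so that is the treewidth.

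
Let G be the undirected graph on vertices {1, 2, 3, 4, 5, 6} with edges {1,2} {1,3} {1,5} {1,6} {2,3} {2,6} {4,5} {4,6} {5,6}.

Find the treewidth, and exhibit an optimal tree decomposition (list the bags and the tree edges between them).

Treewidth 2.
One optimal decomposition is:
Bags: B1 = {1, 2, 6}  B2 = {1, 5, 6}  B3 = {4, 5, 6}  B4 = {1, 2, 3}
Tree: B1–B2, B2–B3, B1–B4

Each bag holds 3 vertices, so the decomposition has width 2, which upper-bounds the treewidth. On the other hand G contains the 3-clique {1, 2, 3}. A clique must lie in a single bag of any decomposition, so no decomposition can have width below 2. Hence tw(G) = 2 exactly.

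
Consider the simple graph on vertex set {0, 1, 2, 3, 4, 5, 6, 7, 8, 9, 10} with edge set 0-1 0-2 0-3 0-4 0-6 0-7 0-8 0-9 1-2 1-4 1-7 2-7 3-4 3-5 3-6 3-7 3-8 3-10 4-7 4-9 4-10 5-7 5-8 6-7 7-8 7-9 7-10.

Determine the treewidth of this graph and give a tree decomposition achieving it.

Treewidth 3.
One optimal decomposition is:
Bags: B1 = {0, 3, 4, 7}  B2 = {0, 4, 7, 9}  B3 = {0, 3, 7, 8}  B4 = {3, 4, 7, 10}  B5 = {0, 1, 4, 7}  B6 = {3, 5, 7, 8}  B7 = {0, 3, 6, 7}  B8 = {0, 1, 2, 7}
Tree: B1–B2, B1–B3, B1–B4, B2–B5, B3–B6, B3–B7, B5–B8

Each bag holds 4 vertices, so the decomposition has width 3, which upper-bounds the treewidth. For the lower bound, the 4 vertices {0, 1, 2, 7} are pairwise adjacent, and any tree decomposition puts a clique entirely inside one bag — forcing width ≥ 3. Therefore the treewidth is 3.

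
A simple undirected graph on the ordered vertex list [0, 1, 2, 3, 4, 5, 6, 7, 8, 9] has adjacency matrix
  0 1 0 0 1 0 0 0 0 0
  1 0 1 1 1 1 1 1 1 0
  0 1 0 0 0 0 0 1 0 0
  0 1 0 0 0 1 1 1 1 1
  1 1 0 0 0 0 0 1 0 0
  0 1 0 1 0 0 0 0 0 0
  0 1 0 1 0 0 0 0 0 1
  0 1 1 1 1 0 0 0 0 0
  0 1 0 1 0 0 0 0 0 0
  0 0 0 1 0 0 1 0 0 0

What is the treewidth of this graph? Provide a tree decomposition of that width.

Treewidth 2.
One optimal decomposition is:
Bags: B1 = {1, 4, 7}  B2 = {1, 3, 7}  B3 = {0, 1, 4}  B4 = {1, 3, 5}  B5 = {1, 3, 8}  B6 = {1, 2, 7}  B7 = {1, 3, 6}  B8 = {3, 6, 9}
Tree: B1–B2, B1–B3, B2–B4, B4–B5, B1–B6, B4–B7, B7–B8

Every bag has size at most 3, so the width is 3 − 1 = 2 and tw(G) ≤ 2. On the other hand G contains the 3-clique {0, 1, 4}. A clique must lie in a single bag of any decomposition, so no decomposition can have width below 2. Combining the bounds, tw(G) = 2.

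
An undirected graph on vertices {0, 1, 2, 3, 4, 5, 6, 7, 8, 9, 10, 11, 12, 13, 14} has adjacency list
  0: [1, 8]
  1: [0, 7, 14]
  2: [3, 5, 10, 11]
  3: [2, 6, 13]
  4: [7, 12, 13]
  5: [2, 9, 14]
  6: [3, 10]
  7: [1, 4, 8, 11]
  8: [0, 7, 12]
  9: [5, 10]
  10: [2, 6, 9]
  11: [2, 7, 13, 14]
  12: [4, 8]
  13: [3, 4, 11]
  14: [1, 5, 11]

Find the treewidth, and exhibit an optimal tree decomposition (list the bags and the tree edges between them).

Each bag holds 4 vertices, so the decomposition has width 3, which upper-bounds the treewidth. For the lower bound: the 4 vertex sets {0,8,12}, {4}, {7}, {1,11,13,14} are disjoint, each induces a connected subgraph, and every pair is joined by at least one edge of G. Contracting each set to a single vertex therefore yields K_{4} as a minor, and since treewidth is minor-monotone, tw(G) ≥ tw(K_{4}) = 3. Combining the bounds, tw(G) = 3.

Treewidth 3.
Bags: B1 = {0, 4, 8, 12}  B2 = {0, 4, 7, 8}  B3 = {0, 1, 4, 7}  B4 = {1, 4, 7, 13}  B5 = {1, 7, 11, 13}  B6 = {1, 11, 13, 14}  B7 = {3, 11, 13, 14}  B8 = {2, 3, 11, 14}  B9 = {2, 3, 5, 14}  B10 = {2, 3, 5, 6}  B11 = {2, 5, 6, 10}  B12 = {5, 6, 9, 10}
Tree: B1–B2, B2–B3, B3–B4, B4–B5, B5–B6, B6–B7, B7–B8, B8–B9, B9–B10, B10–B11, B11–B12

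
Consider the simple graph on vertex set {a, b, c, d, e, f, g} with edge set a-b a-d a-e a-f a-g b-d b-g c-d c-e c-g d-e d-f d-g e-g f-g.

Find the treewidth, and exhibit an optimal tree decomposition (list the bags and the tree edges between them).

The largest bag has 4 vertices, giving width 3; this decomposition certifies tw(G) ≤ 3. Conversely, {c, d, e, g} is a clique of size 4, and the vertices of any clique must share a bag in every tree decomposition; so some bag has ≥ 4 vertices and tw(G) ≥ 3. Combining the bounds, tw(G) = 3.

Treewidth 3.
One such decomposition:
Bags: B1 = {a, d, f, g}  B2 = {a, d, e, g}  B3 = {a, b, d, g}  B4 = {c, d, e, g}
Tree: B1–B2, B1–B3, B2–B4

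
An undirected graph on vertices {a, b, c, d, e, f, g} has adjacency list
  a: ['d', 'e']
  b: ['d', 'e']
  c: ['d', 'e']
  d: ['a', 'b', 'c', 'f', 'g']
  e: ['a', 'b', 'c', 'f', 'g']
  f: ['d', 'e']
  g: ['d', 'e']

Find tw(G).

2

A width-2 tree decomposition is:
Bags: B1 = {d, e, f}  B2 = {b, d, e}  B3 = {a, d, e}  B4 = {c, d, e}  B5 = {d, e, g}
Tree: B1–B2, B2–B3, B3–B4, B4–B5
The largest bag has 3 vertices, giving width 2; this decomposition certifies tw(G) ≤ 2. Since d–f–e–b–d is a cycle in G, G is not acyclic. Forests are exactly the graphs of treewidth ≤ 1, so tw(G) ≥ 2. Combining the bounds, tw(G) = 2.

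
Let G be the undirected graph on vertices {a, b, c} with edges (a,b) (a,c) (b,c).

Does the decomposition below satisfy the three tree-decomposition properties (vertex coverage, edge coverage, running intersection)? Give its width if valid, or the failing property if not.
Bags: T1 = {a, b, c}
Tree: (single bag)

Yes; width 2.

Checking the three conditions: (i) the bags cover all of {a, b, c}; (ii) for each edge, some bag contains both endpoints; (iii) the bags containing any fixed vertex form a subtree. All hold, so the decomposition is valid with width 3 − 1 = 2.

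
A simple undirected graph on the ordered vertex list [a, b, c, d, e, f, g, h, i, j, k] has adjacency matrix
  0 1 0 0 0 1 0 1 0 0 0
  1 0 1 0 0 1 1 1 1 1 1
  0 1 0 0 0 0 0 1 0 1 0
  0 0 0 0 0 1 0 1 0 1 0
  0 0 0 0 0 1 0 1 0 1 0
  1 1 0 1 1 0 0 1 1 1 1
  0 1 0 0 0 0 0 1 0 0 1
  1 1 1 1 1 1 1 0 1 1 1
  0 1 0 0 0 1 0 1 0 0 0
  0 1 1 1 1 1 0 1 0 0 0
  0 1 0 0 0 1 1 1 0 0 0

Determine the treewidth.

A width-3 tree decomposition is:
Bags: B1 = {a, b, f, h}  B2 = {b, f, h, j}  B3 = {e, f, h, j}  B4 = {d, f, h, j}  B5 = {b, f, h, i}  B6 = {b, f, h, k}  B7 = {b, g, h, k}  B8 = {b, c, h, j}
Tree: B1–B2, B2–B3, B2–B4, B2–B5, B5–B6, B6–B7, B2–B8
The largest bag has 4 vertices, giving width 3; this decomposition certifies tw(G) ≤ 3. For the lower bound, the 4 vertices {b, g, h, k} are pairwise adjacent, and any tree decomposition puts a clique entirely inside one bag — forcing width ≥ 3. Combining the bounds, tw(G) = 3.

3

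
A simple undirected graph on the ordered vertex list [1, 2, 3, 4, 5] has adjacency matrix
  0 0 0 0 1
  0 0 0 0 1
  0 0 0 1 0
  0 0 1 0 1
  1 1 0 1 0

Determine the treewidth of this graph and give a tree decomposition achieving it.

Each bag holds 2 vertices, so the decomposition has width 1, which upper-bounds the treewidth. G has an edge, so its treewidth is at least 1. Therefore the treewidth is 1.

Treewidth 1.
One optimal decomposition is:
Bags: B1 = {1, 5}  B2 = {4, 5}  B3 = {2, 5}  B4 = {3, 4}
Tree: B1–B2, B2–B3, B2–B4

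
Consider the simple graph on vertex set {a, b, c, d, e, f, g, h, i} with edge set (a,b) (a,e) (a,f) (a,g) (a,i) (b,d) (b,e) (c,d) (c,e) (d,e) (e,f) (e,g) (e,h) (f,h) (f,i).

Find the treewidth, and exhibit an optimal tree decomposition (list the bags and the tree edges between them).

Treewidth 2.
Bags: B1 = {a, b, e}  B2 = {b, d, e}  B3 = {a, e, f}  B4 = {e, f, h}  B5 = {c, d, e}  B6 = {a, e, g}  B7 = {a, f, i}
Tree: B1–B2, B1–B3, B3–B4, B2–B5, B3–B6, B3–B7

The largest bag has 3 vertices, giving width 2; this decomposition certifies tw(G) ≤ 2. Conversely, {c, d, e} is a clique of size 3, and the vertices of any clique must share a bag in every tree decomposition; so some bag has ≥ 3 vertices and tw(G) ≥ 2. The upper and lower bounds meet at 2, so that is the treewidth.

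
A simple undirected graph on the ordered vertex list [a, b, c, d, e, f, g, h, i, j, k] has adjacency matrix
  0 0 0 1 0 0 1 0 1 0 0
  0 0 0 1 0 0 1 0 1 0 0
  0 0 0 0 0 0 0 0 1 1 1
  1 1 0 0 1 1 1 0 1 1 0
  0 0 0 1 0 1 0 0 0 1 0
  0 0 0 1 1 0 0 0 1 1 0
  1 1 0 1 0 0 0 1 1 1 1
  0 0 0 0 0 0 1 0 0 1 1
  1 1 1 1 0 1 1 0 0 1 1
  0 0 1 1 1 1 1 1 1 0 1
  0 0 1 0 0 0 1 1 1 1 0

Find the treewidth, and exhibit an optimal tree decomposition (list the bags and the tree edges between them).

Treewidth 3.
Bags: B1 = {d, f, i, j}  B2 = {d, e, f, j}  B3 = {d, g, i, j}  B4 = {g, i, j, k}  B5 = {b, d, g, i}  B6 = {a, d, g, i}  B7 = {g, h, j, k}  B8 = {c, i, j, k}
Tree: B1–B2, B1–B3, B3–B4, B3–B5, B3–B6, B4–B7, B4–B8

Every bag has size at most 4, so the width is 4 − 1 = 3 and tw(G) ≤ 3. For the lower bound, the 4 vertices {d, e, f, j} are pairwise adjacent, and any tree decomposition puts a clique entirely inside one bag — forcing width ≥ 3. Combining the bounds, tw(G) = 3.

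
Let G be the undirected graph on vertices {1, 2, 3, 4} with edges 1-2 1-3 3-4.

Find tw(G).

A width-1 tree decomposition is:
Bags: B1 = {1, 3}  B2 = {1, 2}  B3 = {3, 4}
Tree: B1–B2, B1–B3
Each bag holds 2 vertices, so the decomposition has width 1, which upper-bounds the treewidth. Since G has at least one edge (e.g. 3–1), it is not an edgeless graph, so tw(G) ≥ 1. The upper and lower bounds meet at 1, so that is the treewidth.

1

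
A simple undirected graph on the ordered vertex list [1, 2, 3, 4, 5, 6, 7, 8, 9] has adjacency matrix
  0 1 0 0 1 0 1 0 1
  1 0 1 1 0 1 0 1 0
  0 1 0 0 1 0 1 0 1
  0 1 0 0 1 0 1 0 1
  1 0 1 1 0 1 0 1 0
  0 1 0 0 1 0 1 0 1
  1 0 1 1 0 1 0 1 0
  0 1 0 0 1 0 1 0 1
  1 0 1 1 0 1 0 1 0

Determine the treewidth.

A width-4 tree decomposition is:
Bags: B1 = {2, 5, 6, 7, 9}  B2 = {1, 2, 5, 7, 9}  B3 = {2, 4, 5, 7, 9}  B4 = {2, 3, 5, 7, 9}  B5 = {2, 5, 7, 8, 9}
Tree: B1–B2, B2–B3, B3–B4, B4–B5
The largest bag has 5 vertices, giving width 4; this decomposition certifies tw(G) ≤ 4. For the lower bound: the 5 vertex sets {2,6}, {1,5}, {4,7}, {9}, {3} are disjoint, each induces a connected subgraph, and every pair is joined by at least one edge of G. Contracting each set to a single vertex therefore yields K_{5} as a minor, and since treewidth is minor-monotone, tw(G) ≥ tw(K_{5}) = 4. Combining the bounds, tw(G) = 4.

4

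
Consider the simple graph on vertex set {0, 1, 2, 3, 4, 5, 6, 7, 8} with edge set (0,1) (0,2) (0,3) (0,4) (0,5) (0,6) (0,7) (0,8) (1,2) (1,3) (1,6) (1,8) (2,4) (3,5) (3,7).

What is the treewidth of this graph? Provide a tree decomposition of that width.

The largest bag has 3 vertices, giving width 2; this decomposition certifies tw(G) ≤ 2. On the other hand G contains the 3-clique {0, 1, 8}. A clique must lie in a single bag of any decomposition, so no decomposition can have width below 2. The upper and lower bounds meet at 2, so that is the treewidth.

Treewidth 2.
Bags: B1 = {0, 1, 3}  B2 = {0, 3, 5}  B3 = {0, 1, 6}  B4 = {0, 1, 2}  B5 = {0, 3, 7}  B6 = {0, 1, 8}  B7 = {0, 2, 4}
Tree: B1–B2, B1–B3, B3–B4, B1–B5, B1–B6, B4–B7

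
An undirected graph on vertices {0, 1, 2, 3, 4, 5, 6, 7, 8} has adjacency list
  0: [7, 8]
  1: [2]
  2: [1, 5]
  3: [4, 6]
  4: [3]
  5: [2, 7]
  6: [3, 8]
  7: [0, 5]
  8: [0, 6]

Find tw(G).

1

A width-1 tree decomposition is:
Bags: B1 = {3, 4}  B2 = {3, 6}  B3 = {6, 8}  B4 = {0, 8}  B5 = {0, 7}  B6 = {5, 7}  B7 = {2, 5}  B8 = {1, 2}
Tree: B1–B2, B2–B3, B3–B4, B4–B5, B5–B6, B6–B7, B7–B8
Each bag holds 2 vertices, so the decomposition has width 1, which upper-bounds the treewidth. Since G has at least one edge (e.g. 4–3), it is not an edgeless graph, so tw(G) ≥ 1. Combining the bounds, tw(G) = 1.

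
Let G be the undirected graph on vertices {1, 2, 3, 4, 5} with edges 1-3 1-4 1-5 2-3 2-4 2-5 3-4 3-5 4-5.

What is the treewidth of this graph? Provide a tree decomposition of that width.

The largest bag has 4 vertices, giving width 3; this decomposition certifies tw(G) ≤ 3. Conversely, {1, 3, 4, 5} is a clique of size 4, and the vertices of any clique must share a bag in every tree decomposition; so some bag has ≥ 4 vertices and tw(G) ≥ 3. The upper and lower bounds meet at 3, so that is the treewidth.

Treewidth 3.
Bags: B1 = {1, 3, 4, 5}  B2 = {2, 3, 4, 5}
Tree: B1–B2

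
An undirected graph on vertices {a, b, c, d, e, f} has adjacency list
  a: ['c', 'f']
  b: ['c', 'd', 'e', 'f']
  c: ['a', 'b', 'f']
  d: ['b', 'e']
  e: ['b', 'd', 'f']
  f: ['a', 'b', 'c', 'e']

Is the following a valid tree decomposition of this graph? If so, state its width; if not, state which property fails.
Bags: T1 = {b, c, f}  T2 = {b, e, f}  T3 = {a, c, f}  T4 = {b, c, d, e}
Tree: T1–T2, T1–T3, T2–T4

A tree decomposition must satisfy three properties: every vertex lies in some bag; for every edge, both endpoints lie together in some bag; and for every vertex, the bags containing it form a connected subtree. Here bags containing vertex c are not connected in the tree, so the decomposition is invalid.

No — bags containing vertex c are not connected in the tree.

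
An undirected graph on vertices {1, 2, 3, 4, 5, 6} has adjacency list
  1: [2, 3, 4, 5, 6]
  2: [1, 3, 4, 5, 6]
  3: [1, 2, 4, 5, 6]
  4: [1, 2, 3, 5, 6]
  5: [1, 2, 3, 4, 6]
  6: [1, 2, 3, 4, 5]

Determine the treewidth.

5

A width-5 tree decomposition is:
Bags: B1 = {1, 2, 3, 4, 5, 6}
Tree: (single bag)
A single bag containing all 6 vertices is trivially a valid decomposition of width 5. On the other hand G contains the 6-clique {1, 2, 3, 4, 5, 6}. A clique must lie in a single bag of any decomposition, so no decomposition can have width below 5. Therefore the treewidth is 5.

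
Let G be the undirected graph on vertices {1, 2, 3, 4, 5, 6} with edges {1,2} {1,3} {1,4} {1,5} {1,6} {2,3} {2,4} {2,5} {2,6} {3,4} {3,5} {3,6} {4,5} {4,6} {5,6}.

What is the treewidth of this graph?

A width-5 tree decomposition is:
Bags: B1 = {1, 2, 3, 4, 5, 6}
Tree: (single bag)
A single bag containing all 6 vertices is trivially a valid decomposition of width 5. Conversely, {1, 2, 3, 4, 5, 6} is a clique of size 6, and the vertices of any clique must share a bag in every tree decomposition; so some bag has ≥ 6 vertices and tw(G) ≥ 5. The upper and lower bounds meet at 5, so that is the treewidth.

5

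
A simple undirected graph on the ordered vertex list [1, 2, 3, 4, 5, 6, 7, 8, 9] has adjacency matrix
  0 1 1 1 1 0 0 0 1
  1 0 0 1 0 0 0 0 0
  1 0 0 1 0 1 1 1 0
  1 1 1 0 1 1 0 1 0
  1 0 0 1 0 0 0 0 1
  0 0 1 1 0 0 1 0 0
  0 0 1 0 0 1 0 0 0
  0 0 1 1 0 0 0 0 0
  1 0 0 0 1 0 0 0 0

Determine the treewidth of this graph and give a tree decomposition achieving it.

The largest bag has 3 vertices, giving width 2; this decomposition certifies tw(G) ≤ 2. For the lower bound, the 3 vertices {1, 5, 9} are pairwise adjacent, and any tree decomposition puts a clique entirely inside one bag — forcing width ≥ 2. Hence tw(G) = 2 exactly.

Treewidth 2.
One optimal decomposition is:
Bags: B1 = {1, 3, 4}  B2 = {3, 4, 6}  B3 = {3, 4, 8}  B4 = {3, 6, 7}  B5 = {1, 4, 5}  B6 = {1, 5, 9}  B7 = {1, 2, 4}
Tree: B1–B2, B2–B3, B2–B4, B1–B5, B5–B6, B5–B7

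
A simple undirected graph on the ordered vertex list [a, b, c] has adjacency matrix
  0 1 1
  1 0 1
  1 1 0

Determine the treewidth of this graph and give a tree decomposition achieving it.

With just one bag of size 3, the width is 3 − 1 = 2, so tw(G) ≤ 2. On the other hand G contains the 3-clique {a, b, c}. A clique must lie in a single bag of any decomposition, so no decomposition can have width below 2. The upper and lower bounds meet at 2, so that is the treewidth.

Treewidth 2.
One such decomposition:
Bags: B1 = {a, b, c}
Tree: (single bag)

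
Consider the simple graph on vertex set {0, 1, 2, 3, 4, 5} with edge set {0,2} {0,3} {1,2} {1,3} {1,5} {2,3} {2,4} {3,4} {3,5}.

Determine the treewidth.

A width-2 tree decomposition is:
Bags: B1 = {2, 3, 4}  B2 = {0, 2, 3}  B3 = {1, 2, 3}  B4 = {1, 3, 5}
Tree: B1–B2, B1–B3, B3–B4
The largest bag has 3 vertices, giving width 2; this decomposition certifies tw(G) ≤ 2. Conversely, {0, 2, 3} is a clique of size 3, and the vertices of any clique must share a bag in every tree decomposition; so some bag has ≥ 3 vertices and tw(G) ≥ 2. Combining the bounds, tw(G) = 2.

2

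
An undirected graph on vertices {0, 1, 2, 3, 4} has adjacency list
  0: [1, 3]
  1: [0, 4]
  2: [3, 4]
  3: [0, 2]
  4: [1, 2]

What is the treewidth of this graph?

2

A width-2 tree decomposition is:
Bags: B1 = {0, 1, 4}  B2 = {0, 2, 4}  B3 = {0, 2, 3}
Tree: B1–B2, B2–B3
Each bag holds 3 vertices, so the decomposition has width 2, which upper-bounds the treewidth. For the lower bound, G contains the cycle 0–1–4–2–3–0, so G is not a forest; only forests have treewidth ≤ 1, hence tw(G) ≥ 2. Therefore the treewidth is 2.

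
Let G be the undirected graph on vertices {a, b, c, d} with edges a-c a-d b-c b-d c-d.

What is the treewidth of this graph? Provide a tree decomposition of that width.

The largest bag has 3 vertices, giving width 2; this decomposition certifies tw(G) ≤ 2. For the lower bound, the 3 vertices {a, c, d} are pairwise adjacent, and any tree decomposition puts a clique entirely inside one bag — forcing width ≥ 2. Hence tw(G) = 2 exactly.

Treewidth 2.
One optimal decomposition is:
Bags: B1 = {b, c, d}  B2 = {a, c, d}
Tree: B1–B2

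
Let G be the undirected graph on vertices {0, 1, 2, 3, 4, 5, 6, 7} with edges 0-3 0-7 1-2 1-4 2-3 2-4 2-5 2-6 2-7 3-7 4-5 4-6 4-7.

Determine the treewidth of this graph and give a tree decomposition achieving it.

Treewidth 2.
One such decomposition:
Bags: B1 = {2, 4, 6}  B2 = {2, 4, 7}  B3 = {2, 4, 5}  B4 = {2, 3, 7}  B5 = {0, 3, 7}  B6 = {1, 2, 4}
Tree: B1–B2, B2–B3, B2–B4, B4–B5, B3–B6

Every bag has size at most 3, so the width is 3 − 1 = 2 and tw(G) ≤ 2. Conversely, {0, 3, 7} is a clique of size 3, and the vertices of any clique must share a bag in every tree decomposition; so some bag has ≥ 3 vertices and tw(G) ≥ 2. Therefore the treewidth is 2.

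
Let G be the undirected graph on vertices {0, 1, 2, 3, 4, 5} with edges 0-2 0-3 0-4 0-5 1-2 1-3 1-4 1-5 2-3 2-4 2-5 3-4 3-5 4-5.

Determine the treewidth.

4

A width-4 tree decomposition is:
Bags: B1 = {1, 2, 3, 4, 5}  B2 = {0, 2, 3, 4, 5}
Tree: B1–B2
Every bag has size at most 5, so the width is 5 − 1 = 4 and tw(G) ≤ 4. On the other hand G contains the 5-clique {0, 2, 3, 4, 5}. A clique must lie in a single bag of any decomposition, so no decomposition can have width below 4. Combining the bounds, tw(G) = 4.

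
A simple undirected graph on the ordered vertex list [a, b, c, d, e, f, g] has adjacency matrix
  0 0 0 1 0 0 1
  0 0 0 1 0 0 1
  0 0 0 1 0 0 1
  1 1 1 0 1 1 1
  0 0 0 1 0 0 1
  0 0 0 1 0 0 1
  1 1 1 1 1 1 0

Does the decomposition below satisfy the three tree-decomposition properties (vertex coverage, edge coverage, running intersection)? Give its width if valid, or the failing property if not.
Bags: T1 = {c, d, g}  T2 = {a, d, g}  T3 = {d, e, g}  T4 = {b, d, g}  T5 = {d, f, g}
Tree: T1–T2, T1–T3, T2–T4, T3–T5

Yes; width 2.

Vertex coverage: the bags together contain {a, b, c, d, e, f, g}, the full vertex set. Edge coverage: each edge of G has both endpoints in at least one bag. Running intersection: for every vertex, the bags containing it form a connected subtree. All three properties hold, so this is a valid tree decomposition of width max|bag| − 1 = 2, and hence tw(G) ≤ 2.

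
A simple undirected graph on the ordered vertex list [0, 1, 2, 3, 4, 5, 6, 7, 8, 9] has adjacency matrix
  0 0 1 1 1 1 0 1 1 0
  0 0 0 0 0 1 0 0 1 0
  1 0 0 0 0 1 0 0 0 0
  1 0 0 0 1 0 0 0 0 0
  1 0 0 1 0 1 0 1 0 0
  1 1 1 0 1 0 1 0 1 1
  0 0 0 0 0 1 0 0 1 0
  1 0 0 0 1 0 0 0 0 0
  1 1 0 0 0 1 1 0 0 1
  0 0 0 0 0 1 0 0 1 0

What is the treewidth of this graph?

2

A width-2 tree decomposition is:
Bags: B1 = {0, 5, 8}  B2 = {1, 5, 8}  B3 = {5, 8, 9}  B4 = {0, 4, 5}  B5 = {0, 3, 4}  B6 = {0, 4, 7}  B7 = {5, 6, 8}  B8 = {0, 2, 5}
Tree: B1–B2, B1–B3, B1–B4, B4–B5, B5–B6, B2–B7, B1–B8
Every bag has size at most 3, so the width is 3 − 1 = 2 and tw(G) ≤ 2. Conversely, {0, 3, 4} is a clique of size 3, and the vertices of any clique must share a bag in every tree decomposition; so some bag has ≥ 3 vertices and tw(G) ≥ 2. Combining the bounds, tw(G) = 2.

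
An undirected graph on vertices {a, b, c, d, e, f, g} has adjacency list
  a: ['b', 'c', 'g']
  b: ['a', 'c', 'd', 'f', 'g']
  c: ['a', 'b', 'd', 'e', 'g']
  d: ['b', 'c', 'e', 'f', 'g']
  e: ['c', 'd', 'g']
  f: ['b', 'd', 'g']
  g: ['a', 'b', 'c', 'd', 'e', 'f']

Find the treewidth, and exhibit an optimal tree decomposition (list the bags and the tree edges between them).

The largest bag has 4 vertices, giving width 3; this decomposition certifies tw(G) ≤ 3. Conversely, {c, d, e, g} is a clique of size 4, and the vertices of any clique must share a bag in every tree decomposition; so some bag has ≥ 4 vertices and tw(G) ≥ 3. Combining the bounds, tw(G) = 3.

Treewidth 3.
Bags: B1 = {b, c, d, g}  B2 = {a, b, c, g}  B3 = {b, d, f, g}  B4 = {c, d, e, g}
Tree: B1–B2, B1–B3, B1–B4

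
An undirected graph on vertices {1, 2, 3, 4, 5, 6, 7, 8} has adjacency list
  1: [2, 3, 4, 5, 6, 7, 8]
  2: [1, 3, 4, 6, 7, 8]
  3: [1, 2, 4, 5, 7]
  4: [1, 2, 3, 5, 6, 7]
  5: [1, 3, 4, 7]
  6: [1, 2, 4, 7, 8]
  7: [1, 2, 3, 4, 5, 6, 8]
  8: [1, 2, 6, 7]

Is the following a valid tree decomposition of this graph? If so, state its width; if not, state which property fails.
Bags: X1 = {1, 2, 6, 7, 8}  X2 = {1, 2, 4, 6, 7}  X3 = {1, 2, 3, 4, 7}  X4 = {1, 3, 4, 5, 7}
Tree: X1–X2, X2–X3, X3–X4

Vertex coverage: the bags together contain {1, 2, 3, 4, 5, 6, 7, 8}, the full vertex set. Edge coverage: each edge of G has both endpoints in at least one bag. Running intersection: for every vertex, the bags containing it form a connected subtree. All three properties hold, so this is a valid tree decomposition of width max|bag| − 1 = 4, and hence tw(G) ≤ 4.

Yes; width 4.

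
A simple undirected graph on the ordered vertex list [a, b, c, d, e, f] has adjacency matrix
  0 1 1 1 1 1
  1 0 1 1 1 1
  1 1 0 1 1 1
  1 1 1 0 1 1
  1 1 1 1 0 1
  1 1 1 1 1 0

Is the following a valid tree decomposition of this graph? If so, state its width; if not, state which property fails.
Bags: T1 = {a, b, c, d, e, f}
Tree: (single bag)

Yes; width 5.

Vertex coverage: the bags together contain {a, b, c, d, e, f}, the full vertex set. Edge coverage: each edge of G has both endpoints in at least one bag. Running intersection: for every vertex, the bags containing it form a connected subtree. All three properties hold, so this is a valid tree decomposition of width max|bag| − 1 = 5, and hence tw(G) ≤ 5.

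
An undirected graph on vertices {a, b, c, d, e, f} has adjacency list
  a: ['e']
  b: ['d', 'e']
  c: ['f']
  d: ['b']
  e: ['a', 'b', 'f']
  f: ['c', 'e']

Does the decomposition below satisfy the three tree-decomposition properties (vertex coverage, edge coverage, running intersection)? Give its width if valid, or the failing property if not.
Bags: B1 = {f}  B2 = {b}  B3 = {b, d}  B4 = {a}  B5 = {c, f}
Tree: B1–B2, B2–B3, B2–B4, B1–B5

No — vertex e appears in no bag.

A tree decomposition must satisfy three properties: every vertex lies in some bag; for every edge, both endpoints lie together in some bag; and for every vertex, the bags containing it form a connected subtree. Here vertex e appears in no bag, so the decomposition is invalid.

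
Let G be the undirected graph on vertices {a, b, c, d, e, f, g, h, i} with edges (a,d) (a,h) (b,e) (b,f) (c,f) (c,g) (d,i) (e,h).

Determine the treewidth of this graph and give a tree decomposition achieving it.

Every bag has size at most 2, so the width is 2 − 1 = 1 and tw(G) ≤ 1. Since G has at least one edge (e.g. i–d), it is not an edgeless graph, so tw(G) ≥ 1. Hence tw(G) = 1 exactly.

Treewidth 1.
One optimal decomposition is:
Bags: B1 = {d, i}  B2 = {a, d}  B3 = {a, h}  B4 = {e, h}  B5 = {b, e}  B6 = {b, f}  B7 = {c, f}  B8 = {c, g}
Tree: B1–B2, B2–B3, B3–B4, B4–B5, B5–B6, B6–B7, B7–B8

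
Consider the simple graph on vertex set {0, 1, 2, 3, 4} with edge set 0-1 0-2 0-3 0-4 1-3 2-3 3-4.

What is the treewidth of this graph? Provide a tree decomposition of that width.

Each bag holds 3 vertices, so the decomposition has width 2, which upper-bounds the treewidth. Conversely, {0, 1, 3} is a clique of size 3, and the vertices of any clique must share a bag in every tree decomposition; so some bag has ≥ 3 vertices and tw(G) ≥ 2. The upper and lower bounds meet at 2, so that is the treewidth.

Treewidth 2.
Bags: B1 = {0, 3, 4}  B2 = {0, 2, 3}  B3 = {0, 1, 3}
Tree: B1–B2, B1–B3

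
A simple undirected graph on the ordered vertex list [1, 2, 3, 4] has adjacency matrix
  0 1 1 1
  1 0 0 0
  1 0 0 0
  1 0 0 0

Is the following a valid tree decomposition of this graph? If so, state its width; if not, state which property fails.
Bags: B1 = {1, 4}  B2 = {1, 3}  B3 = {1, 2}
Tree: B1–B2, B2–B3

Every vertex of G appears in some bag (union = {1, 2, 3, 4}); every edge is covered by a bag; and for each vertex v the set of bags containing v is connected in the bag tree. The decomposition is therefore valid. The largest bag has 2 vertices, so the width is 1.

Yes; width 1.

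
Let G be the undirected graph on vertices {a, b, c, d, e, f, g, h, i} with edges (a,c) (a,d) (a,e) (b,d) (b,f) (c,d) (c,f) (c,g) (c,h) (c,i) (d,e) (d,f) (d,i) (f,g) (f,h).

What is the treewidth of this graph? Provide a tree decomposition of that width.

Every bag has size at most 3, so the width is 3 − 1 = 2 and tw(G) ≤ 2. For the lower bound, the 3 vertices {a, d, e} are pairwise adjacent, and any tree decomposition puts a clique entirely inside one bag — forcing width ≥ 2. The upper and lower bounds meet at 2, so that is the treewidth.

Treewidth 2.
Bags: B1 = {c, d, f}  B2 = {b, d, f}  B3 = {a, c, d}  B4 = {c, f, g}  B5 = {a, d, e}  B6 = {c, d, i}  B7 = {c, f, h}
Tree: B1–B2, B1–B3, B1–B4, B3–B5, B3–B6, B1–B7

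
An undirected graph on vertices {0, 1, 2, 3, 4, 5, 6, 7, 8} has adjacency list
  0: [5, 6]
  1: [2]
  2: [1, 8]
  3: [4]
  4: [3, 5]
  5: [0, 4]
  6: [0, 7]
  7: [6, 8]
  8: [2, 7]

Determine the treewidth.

1

A width-1 tree decomposition is:
Bags: B1 = {1, 2}  B2 = {2, 8}  B3 = {7, 8}  B4 = {6, 7}  B5 = {0, 6}  B6 = {0, 5}  B7 = {4, 5}  B8 = {3, 4}
Tree: B1–B2, B2–B3, B3–B4, B4–B5, B5–B6, B6–B7, B7–B8
Each bag holds 2 vertices, so the decomposition has width 1, which upper-bounds the treewidth. G has an edge, so its treewidth is at least 1. Combining the bounds, tw(G) = 1.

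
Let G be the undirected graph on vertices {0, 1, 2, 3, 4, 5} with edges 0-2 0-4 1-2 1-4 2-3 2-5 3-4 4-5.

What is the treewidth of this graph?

A width-2 tree decomposition is:
Bags: B1 = {1, 2, 4}  B2 = {2, 3, 4}  B3 = {0, 2, 4}  B4 = {2, 4, 5}
Tree: B1–B2, B2–B3, B3–B4
The largest bag has 3 vertices, giving width 2; this decomposition certifies tw(G) ≤ 2. For the lower bound, G contains the cycle 1–4–3–2–1, so G is not a forest; only forests have treewidth ≤ 1, hence tw(G) ≥ 2. Therefore the treewidth is 2.

2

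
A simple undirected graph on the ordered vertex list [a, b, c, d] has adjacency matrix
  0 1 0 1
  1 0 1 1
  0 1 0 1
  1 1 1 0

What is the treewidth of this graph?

A width-2 tree decomposition is:
Bags: B1 = {a, b, d}  B2 = {b, c, d}
Tree: B1–B2
The largest bag has 3 vertices, giving width 2; this decomposition certifies tw(G) ≤ 2. On the other hand G contains the 3-clique {b, c, d}. A clique must lie in a single bag of any decomposition, so no decomposition can have width below 2. Hence tw(G) = 2 exactly.

2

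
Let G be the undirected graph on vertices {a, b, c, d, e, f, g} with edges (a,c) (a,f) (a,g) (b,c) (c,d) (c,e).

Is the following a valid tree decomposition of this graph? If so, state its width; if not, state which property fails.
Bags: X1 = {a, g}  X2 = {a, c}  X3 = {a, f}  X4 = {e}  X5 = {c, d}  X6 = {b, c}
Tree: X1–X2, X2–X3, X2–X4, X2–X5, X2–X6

A tree decomposition must satisfy three properties: every vertex lies in some bag; for every edge, both endpoints lie together in some bag; and for every vertex, the bags containing it form a connected subtree. Here edge (c,e) lies in no bag, so the decomposition is invalid.

No — edge (c,e) lies in no bag.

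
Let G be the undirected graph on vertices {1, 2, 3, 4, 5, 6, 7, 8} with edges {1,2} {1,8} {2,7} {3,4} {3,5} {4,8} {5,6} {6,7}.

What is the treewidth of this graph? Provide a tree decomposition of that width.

Every bag has size at most 3, so the width is 3 − 1 = 2 and tw(G) ≤ 2. Since 2–7–6–5–3–4–8–1–2 is a cycle in G, G is not acyclic. Forests are exactly the graphs of treewidth ≤ 1, so tw(G) ≥ 2. Therefore the treewidth is 2.

Treewidth 2.
One such decomposition:
Bags: B1 = {2, 6, 7}  B2 = {2, 5, 6}  B3 = {2, 3, 5}  B4 = {2, 3, 4}  B5 = {2, 4, 8}  B6 = {1, 2, 8}
Tree: B1–B2, B2–B3, B3–B4, B4–B5, B5–B6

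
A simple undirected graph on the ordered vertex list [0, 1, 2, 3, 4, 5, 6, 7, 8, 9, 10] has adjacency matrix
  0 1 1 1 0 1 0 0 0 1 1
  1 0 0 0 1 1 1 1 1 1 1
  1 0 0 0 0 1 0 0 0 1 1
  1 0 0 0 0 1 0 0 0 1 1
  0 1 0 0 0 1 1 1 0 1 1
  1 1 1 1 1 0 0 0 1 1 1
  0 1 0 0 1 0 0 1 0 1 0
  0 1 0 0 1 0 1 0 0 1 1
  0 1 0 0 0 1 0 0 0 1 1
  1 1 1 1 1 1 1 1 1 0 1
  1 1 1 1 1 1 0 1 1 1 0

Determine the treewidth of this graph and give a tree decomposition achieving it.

Treewidth 4.
One optimal decomposition is:
Bags: B1 = {1, 5, 8, 9, 10}  B2 = {0, 1, 5, 9, 10}  B3 = {1, 4, 5, 9, 10}  B4 = {0, 3, 5, 9, 10}  B5 = {1, 4, 7, 9, 10}  B6 = {0, 2, 5, 9, 10}  B7 = {1, 4, 6, 7, 9}
Tree: B1–B2, B2–B3, B2–B4, B3–B5, B2–B6, B5–B7

Each bag holds 5 vertices, so the decomposition has width 4, which upper-bounds the treewidth. Conversely, {0, 1, 5, 9, 10} is a clique of size 5, and the vertices of any clique must share a bag in every tree decomposition; so some bag has ≥ 5 vertices and tw(G) ≥ 4. Therefore the treewidth is 4.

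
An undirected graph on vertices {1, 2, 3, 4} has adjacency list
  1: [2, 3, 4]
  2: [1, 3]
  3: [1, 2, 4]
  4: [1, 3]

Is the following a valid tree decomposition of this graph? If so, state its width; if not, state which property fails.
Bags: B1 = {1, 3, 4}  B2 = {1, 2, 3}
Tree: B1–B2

Every vertex of G appears in some bag (union = {1, 2, 3, 4}); every edge is covered by a bag; and for each vertex v the set of bags containing v is connected in the bag tree. The decomposition is therefore valid. The largest bag has 3 vertices, so the width is 2.

Yes; width 2.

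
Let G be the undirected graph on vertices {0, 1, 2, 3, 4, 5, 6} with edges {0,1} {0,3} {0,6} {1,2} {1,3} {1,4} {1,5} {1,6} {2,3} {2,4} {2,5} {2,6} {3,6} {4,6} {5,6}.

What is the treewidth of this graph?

A width-3 tree decomposition is:
Bags: B1 = {0, 1, 3, 6}  B2 = {1, 2, 3, 6}  B3 = {1, 2, 4, 6}  B4 = {1, 2, 5, 6}
Tree: B1–B2, B2–B3, B2–B4
The largest bag has 4 vertices, giving width 3; this decomposition certifies tw(G) ≤ 3. For the lower bound, the 4 vertices {0, 1, 3, 6} are pairwise adjacent, and any tree decomposition puts a clique entirely inside one bag — forcing width ≥ 3. Hence tw(G) = 3 exactly.

3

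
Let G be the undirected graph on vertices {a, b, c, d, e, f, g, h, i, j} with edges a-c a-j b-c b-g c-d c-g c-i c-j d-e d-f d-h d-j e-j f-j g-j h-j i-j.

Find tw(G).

2

A width-2 tree decomposition is:
Bags: B1 = {c, d, j}  B2 = {a, c, j}  B3 = {d, f, j}  B4 = {c, g, j}  B5 = {d, e, j}  B6 = {c, i, j}  B7 = {b, c, g}  B8 = {d, h, j}
Tree: B1–B2, B1–B3, B1–B4, B3–B5, B4–B6, B4–B7, B3–B8
Each bag holds 3 vertices, so the decomposition has width 2, which upper-bounds the treewidth. Conversely, {d, e, j} is a clique of size 3, and the vertices of any clique must share a bag in every tree decomposition; so some bag has ≥ 3 vertices and tw(G) ≥ 2. Combining the bounds, tw(G) = 2.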